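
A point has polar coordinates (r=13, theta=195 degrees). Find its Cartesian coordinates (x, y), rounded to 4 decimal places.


x = 13 * cos(195) = -12.557
y = 13 * sin(195) = -3.3646

(-12.557, -3.3646)


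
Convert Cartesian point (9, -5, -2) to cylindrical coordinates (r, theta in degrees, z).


r = sqrt(9^2 + (-5)^2) = 10.2956
theta = atan2(-5, 9) = 330.9454 deg
z = -2

r = 10.2956, theta = 330.9454 deg, z = -2


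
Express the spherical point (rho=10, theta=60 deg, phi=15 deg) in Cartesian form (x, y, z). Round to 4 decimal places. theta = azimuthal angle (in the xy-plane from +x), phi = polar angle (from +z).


x = 10 * sin(15) * cos(60) = 1.2941
y = 10 * sin(15) * sin(60) = 2.2414
z = 10 * cos(15) = 9.6593

(1.2941, 2.2414, 9.6593)


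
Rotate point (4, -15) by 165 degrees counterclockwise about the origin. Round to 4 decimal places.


x' = 4*cos(165) - -15*sin(165) = 0.0186
y' = 4*sin(165) + -15*cos(165) = 15.5242

(0.0186, 15.5242)


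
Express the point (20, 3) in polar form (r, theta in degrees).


r = sqrt(20^2 + 3^2) = 20.2237
theta = atan2(3, 20) = 8.5308 degrees

r = 20.2237, theta = 8.5308 degrees


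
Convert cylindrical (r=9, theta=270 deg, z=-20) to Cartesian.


x = 9 * cos(270) = 0
y = 9 * sin(270) = -9
z = -20

(0, -9, -20)


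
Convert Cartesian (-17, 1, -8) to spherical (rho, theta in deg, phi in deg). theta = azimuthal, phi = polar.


rho = sqrt((-17)^2 + 1^2 + (-8)^2) = 18.8149
theta = atan2(1, -17) = 176.6335 deg
phi = acos(-8/18.8149) = 115.163 deg

rho = 18.8149, theta = 176.6335 deg, phi = 115.163 deg


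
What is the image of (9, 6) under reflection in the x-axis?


Reflection across x-axis: (x, y) -> (x, -y)
(9, 6) -> (9, -6)

(9, -6)


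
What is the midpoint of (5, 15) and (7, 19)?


Midpoint = ((5+7)/2, (15+19)/2) = (6, 17)

(6, 17)


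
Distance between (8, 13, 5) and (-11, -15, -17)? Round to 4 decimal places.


d = sqrt((-11-8)^2 + (-15-13)^2 + (-17-5)^2) = 40.3609

40.3609


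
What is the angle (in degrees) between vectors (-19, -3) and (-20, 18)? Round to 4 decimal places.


dot = -19*-20 + -3*18 = 326
|u| = 19.2354, |v| = 26.9072
cos(angle) = 0.6299
angle = 50.9598 degrees

50.9598 degrees


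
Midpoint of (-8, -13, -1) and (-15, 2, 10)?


Midpoint = ((-8+-15)/2, (-13+2)/2, (-1+10)/2) = (-11.5, -5.5, 4.5)

(-11.5, -5.5, 4.5)


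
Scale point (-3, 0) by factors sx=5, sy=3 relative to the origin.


Scaling: (x*sx, y*sy) = (-3*5, 0*3) = (-15, 0)

(-15, 0)


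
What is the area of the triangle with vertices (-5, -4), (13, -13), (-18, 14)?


Area = |x1(y2-y3) + x2(y3-y1) + x3(y1-y2)| / 2
= |-5*(-13-14) + 13*(14--4) + -18*(-4--13)| / 2
= 103.5

103.5


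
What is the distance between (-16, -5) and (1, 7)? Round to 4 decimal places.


d = sqrt((1--16)^2 + (7--5)^2) = 20.8087

20.8087


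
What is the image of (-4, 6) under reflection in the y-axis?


Reflection across y-axis: (x, y) -> (-x, y)
(-4, 6) -> (4, 6)

(4, 6)


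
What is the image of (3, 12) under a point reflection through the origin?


Reflection through origin: (x, y) -> (-x, -y)
(3, 12) -> (-3, -12)

(-3, -12)


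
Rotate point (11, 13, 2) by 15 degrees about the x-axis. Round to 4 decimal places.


x' = 11
y' = 13*cos(15) - 2*sin(15) = 12.0394
z' = 13*sin(15) + 2*cos(15) = 5.2965

(11, 12.0394, 5.2965)


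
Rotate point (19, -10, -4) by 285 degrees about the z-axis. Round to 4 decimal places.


x' = 19*cos(285) - -10*sin(285) = -4.7417
y' = 19*sin(285) + -10*cos(285) = -20.9408
z' = -4

(-4.7417, -20.9408, -4)


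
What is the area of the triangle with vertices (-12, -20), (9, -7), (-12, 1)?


Area = |x1(y2-y3) + x2(y3-y1) + x3(y1-y2)| / 2
= |-12*(-7-1) + 9*(1--20) + -12*(-20--7)| / 2
= 220.5

220.5


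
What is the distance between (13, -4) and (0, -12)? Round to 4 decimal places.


d = sqrt((0-13)^2 + (-12--4)^2) = 15.2643

15.2643


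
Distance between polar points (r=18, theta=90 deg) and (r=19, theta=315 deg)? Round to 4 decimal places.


d = sqrt(r1^2 + r2^2 - 2*r1*r2*cos(t2-t1))
d = sqrt(18^2 + 19^2 - 2*18*19*cos(315-90)) = 34.1857

34.1857


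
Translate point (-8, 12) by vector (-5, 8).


Translation: (x+dx, y+dy) = (-8+-5, 12+8) = (-13, 20)

(-13, 20)


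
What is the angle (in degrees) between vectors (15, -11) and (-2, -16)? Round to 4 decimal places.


dot = 15*-2 + -11*-16 = 146
|u| = 18.6011, |v| = 16.1245
cos(angle) = 0.4868
angle = 60.8712 degrees

60.8712 degrees


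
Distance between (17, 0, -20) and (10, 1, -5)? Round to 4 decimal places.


d = sqrt((10-17)^2 + (1-0)^2 + (-5--20)^2) = 16.5831

16.5831


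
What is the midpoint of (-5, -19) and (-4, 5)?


Midpoint = ((-5+-4)/2, (-19+5)/2) = (-4.5, -7)

(-4.5, -7)


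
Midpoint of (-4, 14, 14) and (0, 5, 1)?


Midpoint = ((-4+0)/2, (14+5)/2, (14+1)/2) = (-2, 9.5, 7.5)

(-2, 9.5, 7.5)


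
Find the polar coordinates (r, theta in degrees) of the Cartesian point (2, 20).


r = sqrt(2^2 + 20^2) = 20.0998
theta = atan2(20, 2) = 84.2894 degrees

r = 20.0998, theta = 84.2894 degrees


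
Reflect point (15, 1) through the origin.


Reflection through origin: (x, y) -> (-x, -y)
(15, 1) -> (-15, -1)

(-15, -1)


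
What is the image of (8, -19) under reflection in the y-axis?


Reflection across y-axis: (x, y) -> (-x, y)
(8, -19) -> (-8, -19)

(-8, -19)


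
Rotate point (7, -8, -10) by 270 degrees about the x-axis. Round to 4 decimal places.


x' = 7
y' = -8*cos(270) - -10*sin(270) = -10
z' = -8*sin(270) + -10*cos(270) = 8

(7, -10, 8)


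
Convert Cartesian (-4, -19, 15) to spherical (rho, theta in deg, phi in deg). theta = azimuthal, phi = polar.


rho = sqrt((-4)^2 + (-19)^2 + 15^2) = 24.5357
theta = atan2(-19, -4) = 258.1113 deg
phi = acos(15/24.5357) = 52.3125 deg

rho = 24.5357, theta = 258.1113 deg, phi = 52.3125 deg


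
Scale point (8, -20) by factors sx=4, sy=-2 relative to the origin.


Scaling: (x*sx, y*sy) = (8*4, -20*-2) = (32, 40)

(32, 40)


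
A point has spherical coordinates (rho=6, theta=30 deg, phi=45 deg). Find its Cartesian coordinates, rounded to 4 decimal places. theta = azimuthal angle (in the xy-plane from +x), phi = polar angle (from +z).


x = 6 * sin(45) * cos(30) = 3.6742
y = 6 * sin(45) * sin(30) = 2.1213
z = 6 * cos(45) = 4.2426

(3.6742, 2.1213, 4.2426)


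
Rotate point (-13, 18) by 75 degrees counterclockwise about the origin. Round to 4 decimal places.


x' = -13*cos(75) - 18*sin(75) = -20.7513
y' = -13*sin(75) + 18*cos(75) = -7.8983

(-20.7513, -7.8983)


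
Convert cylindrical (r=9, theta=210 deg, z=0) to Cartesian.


x = 9 * cos(210) = -7.7942
y = 9 * sin(210) = -4.5
z = 0

(-7.7942, -4.5, 0)


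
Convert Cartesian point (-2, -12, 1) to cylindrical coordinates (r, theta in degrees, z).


r = sqrt((-2)^2 + (-12)^2) = 12.1655
theta = atan2(-12, -2) = 260.5377 deg
z = 1

r = 12.1655, theta = 260.5377 deg, z = 1


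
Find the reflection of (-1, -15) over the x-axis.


Reflection across x-axis: (x, y) -> (x, -y)
(-1, -15) -> (-1, 15)

(-1, 15)


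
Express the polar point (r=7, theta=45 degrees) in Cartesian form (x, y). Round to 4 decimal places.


x = 7 * cos(45) = 4.9497
y = 7 * sin(45) = 4.9497

(4.9497, 4.9497)


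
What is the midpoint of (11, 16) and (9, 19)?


Midpoint = ((11+9)/2, (16+19)/2) = (10, 17.5)

(10, 17.5)


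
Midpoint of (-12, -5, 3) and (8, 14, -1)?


Midpoint = ((-12+8)/2, (-5+14)/2, (3+-1)/2) = (-2, 4.5, 1)

(-2, 4.5, 1)


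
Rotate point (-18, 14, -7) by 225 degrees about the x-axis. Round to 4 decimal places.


x' = -18
y' = 14*cos(225) - -7*sin(225) = -14.8492
z' = 14*sin(225) + -7*cos(225) = -4.9497

(-18, -14.8492, -4.9497)


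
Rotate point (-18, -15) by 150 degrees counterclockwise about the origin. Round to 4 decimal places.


x' = -18*cos(150) - -15*sin(150) = 23.0885
y' = -18*sin(150) + -15*cos(150) = 3.9904

(23.0885, 3.9904)


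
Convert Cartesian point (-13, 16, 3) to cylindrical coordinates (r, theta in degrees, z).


r = sqrt((-13)^2 + 16^2) = 20.6155
theta = atan2(16, -13) = 129.0939 deg
z = 3

r = 20.6155, theta = 129.0939 deg, z = 3


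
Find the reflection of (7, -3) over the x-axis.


Reflection across x-axis: (x, y) -> (x, -y)
(7, -3) -> (7, 3)

(7, 3)


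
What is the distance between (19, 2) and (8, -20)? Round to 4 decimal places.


d = sqrt((8-19)^2 + (-20-2)^2) = 24.5967

24.5967


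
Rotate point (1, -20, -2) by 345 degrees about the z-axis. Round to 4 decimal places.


x' = 1*cos(345) - -20*sin(345) = -4.2105
y' = 1*sin(345) + -20*cos(345) = -19.5773
z' = -2

(-4.2105, -19.5773, -2)


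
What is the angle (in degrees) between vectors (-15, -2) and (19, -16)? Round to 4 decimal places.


dot = -15*19 + -2*-16 = -253
|u| = 15.1327, |v| = 24.8395
cos(angle) = -0.6731
angle = 132.3044 degrees

132.3044 degrees


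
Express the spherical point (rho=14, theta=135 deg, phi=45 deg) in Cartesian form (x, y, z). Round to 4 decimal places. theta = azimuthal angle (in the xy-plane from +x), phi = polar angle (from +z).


x = 14 * sin(45) * cos(135) = -7
y = 14 * sin(45) * sin(135) = 7
z = 14 * cos(45) = 9.8995

(-7, 7, 9.8995)


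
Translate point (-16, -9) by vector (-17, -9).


Translation: (x+dx, y+dy) = (-16+-17, -9+-9) = (-33, -18)

(-33, -18)


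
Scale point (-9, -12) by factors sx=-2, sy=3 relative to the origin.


Scaling: (x*sx, y*sy) = (-9*-2, -12*3) = (18, -36)

(18, -36)


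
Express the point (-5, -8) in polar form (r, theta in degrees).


r = sqrt((-5)^2 + (-8)^2) = 9.434
theta = atan2(-8, -5) = 237.9946 degrees

r = 9.434, theta = 237.9946 degrees


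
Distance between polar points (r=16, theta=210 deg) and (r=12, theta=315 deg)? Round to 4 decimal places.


d = sqrt(r1^2 + r2^2 - 2*r1*r2*cos(t2-t1))
d = sqrt(16^2 + 12^2 - 2*16*12*cos(315-210)) = 22.347

22.347


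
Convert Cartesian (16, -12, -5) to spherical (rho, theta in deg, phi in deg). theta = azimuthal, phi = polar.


rho = sqrt(16^2 + (-12)^2 + (-5)^2) = 20.6155
theta = atan2(-12, 16) = 323.1301 deg
phi = acos(-5/20.6155) = 104.0362 deg

rho = 20.6155, theta = 323.1301 deg, phi = 104.0362 deg


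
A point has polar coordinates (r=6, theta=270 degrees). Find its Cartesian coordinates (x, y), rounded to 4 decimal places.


x = 6 * cos(270) = 0
y = 6 * sin(270) = -6

(0, -6)


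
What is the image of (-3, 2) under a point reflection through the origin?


Reflection through origin: (x, y) -> (-x, -y)
(-3, 2) -> (3, -2)

(3, -2)


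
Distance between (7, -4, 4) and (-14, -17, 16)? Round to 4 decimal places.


d = sqrt((-14-7)^2 + (-17--4)^2 + (16-4)^2) = 27.4591

27.4591


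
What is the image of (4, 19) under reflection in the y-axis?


Reflection across y-axis: (x, y) -> (-x, y)
(4, 19) -> (-4, 19)

(-4, 19)


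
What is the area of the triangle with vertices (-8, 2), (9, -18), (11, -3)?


Area = |x1(y2-y3) + x2(y3-y1) + x3(y1-y2)| / 2
= |-8*(-18--3) + 9*(-3-2) + 11*(2--18)| / 2
= 147.5

147.5


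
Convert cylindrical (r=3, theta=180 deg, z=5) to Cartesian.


x = 3 * cos(180) = -3
y = 3 * sin(180) = 0
z = 5

(-3, 0, 5)


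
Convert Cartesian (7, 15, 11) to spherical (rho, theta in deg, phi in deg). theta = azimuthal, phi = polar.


rho = sqrt(7^2 + 15^2 + 11^2) = 19.8746
theta = atan2(15, 7) = 64.9831 deg
phi = acos(11/19.8746) = 56.3946 deg

rho = 19.8746, theta = 64.9831 deg, phi = 56.3946 deg


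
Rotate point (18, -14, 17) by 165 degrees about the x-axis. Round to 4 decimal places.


x' = 18
y' = -14*cos(165) - 17*sin(165) = 9.123
z' = -14*sin(165) + 17*cos(165) = -20.0442

(18, 9.123, -20.0442)


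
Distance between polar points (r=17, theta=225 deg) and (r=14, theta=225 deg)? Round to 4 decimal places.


d = sqrt(r1^2 + r2^2 - 2*r1*r2*cos(t2-t1))
d = sqrt(17^2 + 14^2 - 2*17*14*cos(225-225)) = 3

3


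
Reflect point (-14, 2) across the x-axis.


Reflection across x-axis: (x, y) -> (x, -y)
(-14, 2) -> (-14, -2)

(-14, -2)


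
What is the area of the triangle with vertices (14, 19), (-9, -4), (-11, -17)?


Area = |x1(y2-y3) + x2(y3-y1) + x3(y1-y2)| / 2
= |14*(-4--17) + -9*(-17-19) + -11*(19--4)| / 2
= 126.5

126.5


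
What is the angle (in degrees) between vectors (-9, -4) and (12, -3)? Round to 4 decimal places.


dot = -9*12 + -4*-3 = -96
|u| = 9.8489, |v| = 12.3693
cos(angle) = -0.788
angle = 142.0013 degrees

142.0013 degrees


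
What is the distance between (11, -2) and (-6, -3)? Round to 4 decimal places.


d = sqrt((-6-11)^2 + (-3--2)^2) = 17.0294

17.0294


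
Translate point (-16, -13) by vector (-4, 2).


Translation: (x+dx, y+dy) = (-16+-4, -13+2) = (-20, -11)

(-20, -11)


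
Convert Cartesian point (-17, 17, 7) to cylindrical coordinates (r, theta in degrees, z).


r = sqrt((-17)^2 + 17^2) = 24.0416
theta = atan2(17, -17) = 135 deg
z = 7

r = 24.0416, theta = 135 deg, z = 7


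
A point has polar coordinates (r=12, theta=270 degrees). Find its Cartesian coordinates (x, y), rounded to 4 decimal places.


x = 12 * cos(270) = 0
y = 12 * sin(270) = -12

(0, -12)


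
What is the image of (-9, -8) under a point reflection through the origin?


Reflection through origin: (x, y) -> (-x, -y)
(-9, -8) -> (9, 8)

(9, 8)


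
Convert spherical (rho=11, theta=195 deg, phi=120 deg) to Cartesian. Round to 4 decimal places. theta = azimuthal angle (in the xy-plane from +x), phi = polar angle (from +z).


x = 11 * sin(120) * cos(195) = -9.2017
y = 11 * sin(120) * sin(195) = -2.4656
z = 11 * cos(120) = -5.5

(-9.2017, -2.4656, -5.5)


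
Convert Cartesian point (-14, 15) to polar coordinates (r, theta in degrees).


r = sqrt((-14)^2 + 15^2) = 20.5183
theta = atan2(15, -14) = 133.0251 degrees

r = 20.5183, theta = 133.0251 degrees


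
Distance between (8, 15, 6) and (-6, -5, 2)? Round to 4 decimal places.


d = sqrt((-6-8)^2 + (-5-15)^2 + (2-6)^2) = 24.7386

24.7386


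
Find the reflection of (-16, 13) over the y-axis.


Reflection across y-axis: (x, y) -> (-x, y)
(-16, 13) -> (16, 13)

(16, 13)


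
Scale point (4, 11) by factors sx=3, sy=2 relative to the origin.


Scaling: (x*sx, y*sy) = (4*3, 11*2) = (12, 22)

(12, 22)


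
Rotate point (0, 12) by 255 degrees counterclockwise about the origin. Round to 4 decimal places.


x' = 0*cos(255) - 12*sin(255) = 11.5911
y' = 0*sin(255) + 12*cos(255) = -3.1058

(11.5911, -3.1058)


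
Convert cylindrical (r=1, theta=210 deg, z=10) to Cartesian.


x = 1 * cos(210) = -0.866
y = 1 * sin(210) = -0.5
z = 10

(-0.866, -0.5, 10)


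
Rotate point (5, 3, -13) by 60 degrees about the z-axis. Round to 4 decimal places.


x' = 5*cos(60) - 3*sin(60) = -0.0981
y' = 5*sin(60) + 3*cos(60) = 5.8301
z' = -13

(-0.0981, 5.8301, -13)


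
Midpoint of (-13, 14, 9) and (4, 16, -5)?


Midpoint = ((-13+4)/2, (14+16)/2, (9+-5)/2) = (-4.5, 15, 2)

(-4.5, 15, 2)


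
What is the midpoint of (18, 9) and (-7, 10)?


Midpoint = ((18+-7)/2, (9+10)/2) = (5.5, 9.5)

(5.5, 9.5)


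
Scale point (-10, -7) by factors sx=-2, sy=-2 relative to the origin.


Scaling: (x*sx, y*sy) = (-10*-2, -7*-2) = (20, 14)

(20, 14)


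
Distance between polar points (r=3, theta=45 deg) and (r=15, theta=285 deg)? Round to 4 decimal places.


d = sqrt(r1^2 + r2^2 - 2*r1*r2*cos(t2-t1))
d = sqrt(3^2 + 15^2 - 2*3*15*cos(285-45)) = 16.7033

16.7033


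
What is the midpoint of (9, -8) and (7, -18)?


Midpoint = ((9+7)/2, (-8+-18)/2) = (8, -13)

(8, -13)


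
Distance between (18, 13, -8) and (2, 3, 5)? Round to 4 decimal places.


d = sqrt((2-18)^2 + (3-13)^2 + (5--8)^2) = 22.9129

22.9129


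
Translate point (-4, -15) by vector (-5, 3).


Translation: (x+dx, y+dy) = (-4+-5, -15+3) = (-9, -12)

(-9, -12)


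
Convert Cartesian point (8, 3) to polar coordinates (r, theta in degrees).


r = sqrt(8^2 + 3^2) = 8.544
theta = atan2(3, 8) = 20.556 degrees

r = 8.544, theta = 20.556 degrees


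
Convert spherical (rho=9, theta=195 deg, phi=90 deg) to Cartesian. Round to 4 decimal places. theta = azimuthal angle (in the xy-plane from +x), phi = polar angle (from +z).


x = 9 * sin(90) * cos(195) = -8.6933
y = 9 * sin(90) * sin(195) = -2.3294
z = 9 * cos(90) = 0

(-8.6933, -2.3294, 0)


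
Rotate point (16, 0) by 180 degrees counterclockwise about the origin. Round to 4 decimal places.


x' = 16*cos(180) - 0*sin(180) = -16
y' = 16*sin(180) + 0*cos(180) = 0

(-16, 0)


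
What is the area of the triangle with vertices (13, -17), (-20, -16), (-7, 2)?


Area = |x1(y2-y3) + x2(y3-y1) + x3(y1-y2)| / 2
= |13*(-16-2) + -20*(2--17) + -7*(-17--16)| / 2
= 303.5

303.5


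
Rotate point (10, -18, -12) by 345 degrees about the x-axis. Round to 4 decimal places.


x' = 10
y' = -18*cos(345) - -12*sin(345) = -20.4925
z' = -18*sin(345) + -12*cos(345) = -6.9324

(10, -20.4925, -6.9324)


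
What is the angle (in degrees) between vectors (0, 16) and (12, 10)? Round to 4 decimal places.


dot = 0*12 + 16*10 = 160
|u| = 16, |v| = 15.6205
cos(angle) = 0.6402
angle = 50.1944 degrees

50.1944 degrees


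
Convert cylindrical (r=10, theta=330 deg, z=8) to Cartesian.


x = 10 * cos(330) = 8.6603
y = 10 * sin(330) = -5
z = 8

(8.6603, -5, 8)


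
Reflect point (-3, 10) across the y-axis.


Reflection across y-axis: (x, y) -> (-x, y)
(-3, 10) -> (3, 10)

(3, 10)


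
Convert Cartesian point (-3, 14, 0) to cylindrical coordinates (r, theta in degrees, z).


r = sqrt((-3)^2 + 14^2) = 14.3178
theta = atan2(14, -3) = 102.0948 deg
z = 0

r = 14.3178, theta = 102.0948 deg, z = 0


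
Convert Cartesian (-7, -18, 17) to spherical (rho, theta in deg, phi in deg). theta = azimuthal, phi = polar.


rho = sqrt((-7)^2 + (-18)^2 + 17^2) = 25.7294
theta = atan2(-18, -7) = 248.7495 deg
phi = acos(17/25.7294) = 48.6449 deg

rho = 25.7294, theta = 248.7495 deg, phi = 48.6449 deg


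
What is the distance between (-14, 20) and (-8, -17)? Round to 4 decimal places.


d = sqrt((-8--14)^2 + (-17-20)^2) = 37.4833

37.4833


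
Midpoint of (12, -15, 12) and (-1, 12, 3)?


Midpoint = ((12+-1)/2, (-15+12)/2, (12+3)/2) = (5.5, -1.5, 7.5)

(5.5, -1.5, 7.5)


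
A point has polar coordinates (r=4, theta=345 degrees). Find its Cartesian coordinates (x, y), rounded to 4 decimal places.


x = 4 * cos(345) = 3.8637
y = 4 * sin(345) = -1.0353

(3.8637, -1.0353)


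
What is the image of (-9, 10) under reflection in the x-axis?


Reflection across x-axis: (x, y) -> (x, -y)
(-9, 10) -> (-9, -10)

(-9, -10)


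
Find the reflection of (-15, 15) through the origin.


Reflection through origin: (x, y) -> (-x, -y)
(-15, 15) -> (15, -15)

(15, -15)


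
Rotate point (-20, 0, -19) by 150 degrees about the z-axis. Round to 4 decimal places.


x' = -20*cos(150) - 0*sin(150) = 17.3205
y' = -20*sin(150) + 0*cos(150) = -10
z' = -19

(17.3205, -10, -19)


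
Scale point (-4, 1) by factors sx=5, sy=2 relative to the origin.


Scaling: (x*sx, y*sy) = (-4*5, 1*2) = (-20, 2)

(-20, 2)


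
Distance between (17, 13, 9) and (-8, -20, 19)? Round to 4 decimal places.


d = sqrt((-8-17)^2 + (-20-13)^2 + (19-9)^2) = 42.5911

42.5911


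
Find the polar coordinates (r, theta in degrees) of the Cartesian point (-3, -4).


r = sqrt((-3)^2 + (-4)^2) = 5
theta = atan2(-4, -3) = 233.1301 degrees

r = 5, theta = 233.1301 degrees


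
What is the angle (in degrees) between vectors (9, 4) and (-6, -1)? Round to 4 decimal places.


dot = 9*-6 + 4*-1 = -58
|u| = 9.8489, |v| = 6.0828
cos(angle) = -0.9681
angle = 165.4998 degrees

165.4998 degrees


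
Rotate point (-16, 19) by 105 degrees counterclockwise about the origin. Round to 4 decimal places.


x' = -16*cos(105) - 19*sin(105) = -14.2115
y' = -16*sin(105) + 19*cos(105) = -20.3724

(-14.2115, -20.3724)


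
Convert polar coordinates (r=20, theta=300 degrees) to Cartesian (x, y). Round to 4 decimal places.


x = 20 * cos(300) = 10
y = 20 * sin(300) = -17.3205

(10, -17.3205)


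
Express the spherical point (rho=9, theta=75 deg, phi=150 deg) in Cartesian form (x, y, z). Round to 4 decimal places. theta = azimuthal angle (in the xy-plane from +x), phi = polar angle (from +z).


x = 9 * sin(150) * cos(75) = 1.1647
y = 9 * sin(150) * sin(75) = 4.3467
z = 9 * cos(150) = -7.7942

(1.1647, 4.3467, -7.7942)


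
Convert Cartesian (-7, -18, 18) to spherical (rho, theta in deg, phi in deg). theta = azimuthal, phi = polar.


rho = sqrt((-7)^2 + (-18)^2 + 18^2) = 26.4008
theta = atan2(-18, -7) = 248.7495 deg
phi = acos(18/26.4008) = 47.0156 deg

rho = 26.4008, theta = 248.7495 deg, phi = 47.0156 deg


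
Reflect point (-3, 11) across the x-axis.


Reflection across x-axis: (x, y) -> (x, -y)
(-3, 11) -> (-3, -11)

(-3, -11)


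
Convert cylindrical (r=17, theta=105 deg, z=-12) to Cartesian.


x = 17 * cos(105) = -4.3999
y = 17 * sin(105) = 16.4207
z = -12

(-4.3999, 16.4207, -12)


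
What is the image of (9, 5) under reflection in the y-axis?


Reflection across y-axis: (x, y) -> (-x, y)
(9, 5) -> (-9, 5)

(-9, 5)


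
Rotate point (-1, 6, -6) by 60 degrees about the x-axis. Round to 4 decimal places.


x' = -1
y' = 6*cos(60) - -6*sin(60) = 8.1962
z' = 6*sin(60) + -6*cos(60) = 2.1962

(-1, 8.1962, 2.1962)


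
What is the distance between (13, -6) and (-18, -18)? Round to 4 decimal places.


d = sqrt((-18-13)^2 + (-18--6)^2) = 33.2415

33.2415


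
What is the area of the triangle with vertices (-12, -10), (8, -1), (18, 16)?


Area = |x1(y2-y3) + x2(y3-y1) + x3(y1-y2)| / 2
= |-12*(-1-16) + 8*(16--10) + 18*(-10--1)| / 2
= 125

125


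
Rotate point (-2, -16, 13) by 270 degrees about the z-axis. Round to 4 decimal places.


x' = -2*cos(270) - -16*sin(270) = -16
y' = -2*sin(270) + -16*cos(270) = 2
z' = 13

(-16, 2, 13)


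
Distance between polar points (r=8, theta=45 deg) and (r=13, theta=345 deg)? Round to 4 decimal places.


d = sqrt(r1^2 + r2^2 - 2*r1*r2*cos(t2-t1))
d = sqrt(8^2 + 13^2 - 2*8*13*cos(345-45)) = 11.3578

11.3578


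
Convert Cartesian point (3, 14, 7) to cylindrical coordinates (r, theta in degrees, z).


r = sqrt(3^2 + 14^2) = 14.3178
theta = atan2(14, 3) = 77.9052 deg
z = 7

r = 14.3178, theta = 77.9052 deg, z = 7


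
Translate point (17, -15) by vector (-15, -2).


Translation: (x+dx, y+dy) = (17+-15, -15+-2) = (2, -17)

(2, -17)


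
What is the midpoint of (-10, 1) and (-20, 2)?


Midpoint = ((-10+-20)/2, (1+2)/2) = (-15, 1.5)

(-15, 1.5)


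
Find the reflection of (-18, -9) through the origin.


Reflection through origin: (x, y) -> (-x, -y)
(-18, -9) -> (18, 9)

(18, 9)


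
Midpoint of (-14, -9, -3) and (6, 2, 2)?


Midpoint = ((-14+6)/2, (-9+2)/2, (-3+2)/2) = (-4, -3.5, -0.5)

(-4, -3.5, -0.5)


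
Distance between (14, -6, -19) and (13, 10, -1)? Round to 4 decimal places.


d = sqrt((13-14)^2 + (10--6)^2 + (-1--19)^2) = 24.1039

24.1039


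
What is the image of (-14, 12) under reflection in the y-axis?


Reflection across y-axis: (x, y) -> (-x, y)
(-14, 12) -> (14, 12)

(14, 12)


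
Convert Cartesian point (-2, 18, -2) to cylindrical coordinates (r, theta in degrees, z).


r = sqrt((-2)^2 + 18^2) = 18.1108
theta = atan2(18, -2) = 96.3402 deg
z = -2

r = 18.1108, theta = 96.3402 deg, z = -2


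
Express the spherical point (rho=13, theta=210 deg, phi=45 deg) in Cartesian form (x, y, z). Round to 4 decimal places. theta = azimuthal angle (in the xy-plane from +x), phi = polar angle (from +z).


x = 13 * sin(45) * cos(210) = -7.9608
y = 13 * sin(45) * sin(210) = -4.5962
z = 13 * cos(45) = 9.1924

(-7.9608, -4.5962, 9.1924)


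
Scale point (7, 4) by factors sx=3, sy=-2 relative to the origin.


Scaling: (x*sx, y*sy) = (7*3, 4*-2) = (21, -8)

(21, -8)


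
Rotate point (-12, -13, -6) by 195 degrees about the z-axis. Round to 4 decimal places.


x' = -12*cos(195) - -13*sin(195) = 8.2265
y' = -12*sin(195) + -13*cos(195) = 15.6629
z' = -6

(8.2265, 15.6629, -6)


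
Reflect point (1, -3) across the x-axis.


Reflection across x-axis: (x, y) -> (x, -y)
(1, -3) -> (1, 3)

(1, 3)


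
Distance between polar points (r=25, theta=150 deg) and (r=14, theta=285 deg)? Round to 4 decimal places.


d = sqrt(r1^2 + r2^2 - 2*r1*r2*cos(t2-t1))
d = sqrt(25^2 + 14^2 - 2*25*14*cos(285-150)) = 36.2764

36.2764


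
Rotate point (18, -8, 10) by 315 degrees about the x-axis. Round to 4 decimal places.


x' = 18
y' = -8*cos(315) - 10*sin(315) = 1.4142
z' = -8*sin(315) + 10*cos(315) = 12.7279

(18, 1.4142, 12.7279)


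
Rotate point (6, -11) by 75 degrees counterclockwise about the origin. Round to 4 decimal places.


x' = 6*cos(75) - -11*sin(75) = 12.1781
y' = 6*sin(75) + -11*cos(75) = 2.9485

(12.1781, 2.9485)


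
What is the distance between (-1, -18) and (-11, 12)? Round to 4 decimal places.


d = sqrt((-11--1)^2 + (12--18)^2) = 31.6228

31.6228


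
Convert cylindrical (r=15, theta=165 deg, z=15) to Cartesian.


x = 15 * cos(165) = -14.4889
y = 15 * sin(165) = 3.8823
z = 15

(-14.4889, 3.8823, 15)


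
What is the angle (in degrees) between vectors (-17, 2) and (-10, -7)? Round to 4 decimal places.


dot = -17*-10 + 2*-7 = 156
|u| = 17.1172, |v| = 12.2066
cos(angle) = 0.7466
angle = 41.7019 degrees

41.7019 degrees


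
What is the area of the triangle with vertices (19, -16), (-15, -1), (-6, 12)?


Area = |x1(y2-y3) + x2(y3-y1) + x3(y1-y2)| / 2
= |19*(-1-12) + -15*(12--16) + -6*(-16--1)| / 2
= 288.5

288.5


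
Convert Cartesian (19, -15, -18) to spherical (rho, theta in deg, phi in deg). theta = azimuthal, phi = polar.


rho = sqrt(19^2 + (-15)^2 + (-18)^2) = 30.1662
theta = atan2(-15, 19) = 321.7098 deg
phi = acos(-18/30.1662) = 126.6335 deg

rho = 30.1662, theta = 321.7098 deg, phi = 126.6335 deg


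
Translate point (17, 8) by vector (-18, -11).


Translation: (x+dx, y+dy) = (17+-18, 8+-11) = (-1, -3)

(-1, -3)


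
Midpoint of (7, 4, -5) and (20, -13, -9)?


Midpoint = ((7+20)/2, (4+-13)/2, (-5+-9)/2) = (13.5, -4.5, -7)

(13.5, -4.5, -7)


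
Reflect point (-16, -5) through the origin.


Reflection through origin: (x, y) -> (-x, -y)
(-16, -5) -> (16, 5)

(16, 5)


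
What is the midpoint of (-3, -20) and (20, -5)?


Midpoint = ((-3+20)/2, (-20+-5)/2) = (8.5, -12.5)

(8.5, -12.5)


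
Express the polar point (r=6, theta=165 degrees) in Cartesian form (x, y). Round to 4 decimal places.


x = 6 * cos(165) = -5.7956
y = 6 * sin(165) = 1.5529

(-5.7956, 1.5529)


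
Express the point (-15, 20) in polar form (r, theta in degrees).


r = sqrt((-15)^2 + 20^2) = 25
theta = atan2(20, -15) = 126.8699 degrees

r = 25, theta = 126.8699 degrees


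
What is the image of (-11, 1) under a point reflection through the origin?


Reflection through origin: (x, y) -> (-x, -y)
(-11, 1) -> (11, -1)

(11, -1)


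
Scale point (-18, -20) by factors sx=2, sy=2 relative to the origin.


Scaling: (x*sx, y*sy) = (-18*2, -20*2) = (-36, -40)

(-36, -40)


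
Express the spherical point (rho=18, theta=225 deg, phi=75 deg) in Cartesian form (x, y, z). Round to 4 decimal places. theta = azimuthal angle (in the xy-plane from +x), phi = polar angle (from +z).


x = 18 * sin(75) * cos(225) = -12.2942
y = 18 * sin(75) * sin(225) = -12.2942
z = 18 * cos(75) = 4.6587

(-12.2942, -12.2942, 4.6587)


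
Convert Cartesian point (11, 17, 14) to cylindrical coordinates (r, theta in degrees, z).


r = sqrt(11^2 + 17^2) = 20.2485
theta = atan2(17, 11) = 57.0948 deg
z = 14

r = 20.2485, theta = 57.0948 deg, z = 14


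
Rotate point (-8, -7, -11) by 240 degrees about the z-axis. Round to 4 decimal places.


x' = -8*cos(240) - -7*sin(240) = -2.0622
y' = -8*sin(240) + -7*cos(240) = 10.4282
z' = -11

(-2.0622, 10.4282, -11)


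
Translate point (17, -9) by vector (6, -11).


Translation: (x+dx, y+dy) = (17+6, -9+-11) = (23, -20)

(23, -20)


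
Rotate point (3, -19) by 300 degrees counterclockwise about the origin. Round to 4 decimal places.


x' = 3*cos(300) - -19*sin(300) = -14.9545
y' = 3*sin(300) + -19*cos(300) = -12.0981

(-14.9545, -12.0981)


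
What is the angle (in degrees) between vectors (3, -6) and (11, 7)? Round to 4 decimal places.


dot = 3*11 + -6*7 = -9
|u| = 6.7082, |v| = 13.0384
cos(angle) = -0.1029
angle = 95.9061 degrees

95.9061 degrees


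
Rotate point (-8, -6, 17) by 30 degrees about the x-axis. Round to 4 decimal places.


x' = -8
y' = -6*cos(30) - 17*sin(30) = -13.6962
z' = -6*sin(30) + 17*cos(30) = 11.7224

(-8, -13.6962, 11.7224)


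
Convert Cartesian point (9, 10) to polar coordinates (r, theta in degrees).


r = sqrt(9^2 + 10^2) = 13.4536
theta = atan2(10, 9) = 48.0128 degrees

r = 13.4536, theta = 48.0128 degrees


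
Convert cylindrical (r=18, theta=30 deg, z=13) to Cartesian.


x = 18 * cos(30) = 15.5885
y = 18 * sin(30) = 9
z = 13

(15.5885, 9, 13)


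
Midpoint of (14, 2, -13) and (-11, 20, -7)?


Midpoint = ((14+-11)/2, (2+20)/2, (-13+-7)/2) = (1.5, 11, -10)

(1.5, 11, -10)


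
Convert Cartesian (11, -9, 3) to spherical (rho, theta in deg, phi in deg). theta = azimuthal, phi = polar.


rho = sqrt(11^2 + (-9)^2 + 3^2) = 14.5258
theta = atan2(-9, 11) = 320.7106 deg
phi = acos(3/14.5258) = 78.081 deg

rho = 14.5258, theta = 320.7106 deg, phi = 78.081 deg


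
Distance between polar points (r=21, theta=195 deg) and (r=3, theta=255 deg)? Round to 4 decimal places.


d = sqrt(r1^2 + r2^2 - 2*r1*r2*cos(t2-t1))
d = sqrt(21^2 + 3^2 - 2*21*3*cos(255-195)) = 19.6723

19.6723


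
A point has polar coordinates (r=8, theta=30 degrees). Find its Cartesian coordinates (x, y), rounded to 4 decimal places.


x = 8 * cos(30) = 6.9282
y = 8 * sin(30) = 4

(6.9282, 4)


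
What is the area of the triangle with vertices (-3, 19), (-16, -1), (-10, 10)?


Area = |x1(y2-y3) + x2(y3-y1) + x3(y1-y2)| / 2
= |-3*(-1-10) + -16*(10-19) + -10*(19--1)| / 2
= 11.5

11.5


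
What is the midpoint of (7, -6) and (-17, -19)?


Midpoint = ((7+-17)/2, (-6+-19)/2) = (-5, -12.5)

(-5, -12.5)


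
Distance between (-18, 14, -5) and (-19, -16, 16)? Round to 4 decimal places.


d = sqrt((-19--18)^2 + (-16-14)^2 + (16--5)^2) = 36.6333

36.6333


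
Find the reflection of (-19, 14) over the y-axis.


Reflection across y-axis: (x, y) -> (-x, y)
(-19, 14) -> (19, 14)

(19, 14)


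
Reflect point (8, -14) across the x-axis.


Reflection across x-axis: (x, y) -> (x, -y)
(8, -14) -> (8, 14)

(8, 14)


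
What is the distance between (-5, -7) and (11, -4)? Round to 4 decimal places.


d = sqrt((11--5)^2 + (-4--7)^2) = 16.2788

16.2788


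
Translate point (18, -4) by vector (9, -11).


Translation: (x+dx, y+dy) = (18+9, -4+-11) = (27, -15)

(27, -15)


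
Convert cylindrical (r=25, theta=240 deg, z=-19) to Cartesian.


x = 25 * cos(240) = -12.5
y = 25 * sin(240) = -21.6506
z = -19

(-12.5, -21.6506, -19)


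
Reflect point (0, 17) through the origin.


Reflection through origin: (x, y) -> (-x, -y)
(0, 17) -> (0, -17)

(0, -17)


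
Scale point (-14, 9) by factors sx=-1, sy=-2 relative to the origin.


Scaling: (x*sx, y*sy) = (-14*-1, 9*-2) = (14, -18)

(14, -18)


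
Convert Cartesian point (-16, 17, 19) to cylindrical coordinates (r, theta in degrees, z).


r = sqrt((-16)^2 + 17^2) = 23.3452
theta = atan2(17, -16) = 133.2643 deg
z = 19

r = 23.3452, theta = 133.2643 deg, z = 19


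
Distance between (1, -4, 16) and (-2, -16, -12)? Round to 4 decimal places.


d = sqrt((-2-1)^2 + (-16--4)^2 + (-12-16)^2) = 30.6105

30.6105


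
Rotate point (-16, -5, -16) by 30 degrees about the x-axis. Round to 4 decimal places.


x' = -16
y' = -5*cos(30) - -16*sin(30) = 3.6699
z' = -5*sin(30) + -16*cos(30) = -16.3564

(-16, 3.6699, -16.3564)


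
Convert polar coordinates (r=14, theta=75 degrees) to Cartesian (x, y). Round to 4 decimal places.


x = 14 * cos(75) = 3.6235
y = 14 * sin(75) = 13.523

(3.6235, 13.523)


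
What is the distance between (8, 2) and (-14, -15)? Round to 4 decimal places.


d = sqrt((-14-8)^2 + (-15-2)^2) = 27.8029

27.8029


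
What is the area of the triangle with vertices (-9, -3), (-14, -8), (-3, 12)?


Area = |x1(y2-y3) + x2(y3-y1) + x3(y1-y2)| / 2
= |-9*(-8-12) + -14*(12--3) + -3*(-3--8)| / 2
= 22.5

22.5


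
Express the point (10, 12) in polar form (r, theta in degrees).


r = sqrt(10^2 + 12^2) = 15.6205
theta = atan2(12, 10) = 50.1944 degrees

r = 15.6205, theta = 50.1944 degrees


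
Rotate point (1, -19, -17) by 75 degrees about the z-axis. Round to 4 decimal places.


x' = 1*cos(75) - -19*sin(75) = 18.6114
y' = 1*sin(75) + -19*cos(75) = -3.9516
z' = -17

(18.6114, -3.9516, -17)


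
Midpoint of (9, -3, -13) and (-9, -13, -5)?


Midpoint = ((9+-9)/2, (-3+-13)/2, (-13+-5)/2) = (0, -8, -9)

(0, -8, -9)


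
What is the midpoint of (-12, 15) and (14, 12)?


Midpoint = ((-12+14)/2, (15+12)/2) = (1, 13.5)

(1, 13.5)


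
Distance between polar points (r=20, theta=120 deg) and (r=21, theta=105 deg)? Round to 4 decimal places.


d = sqrt(r1^2 + r2^2 - 2*r1*r2*cos(t2-t1))
d = sqrt(20^2 + 21^2 - 2*20*21*cos(105-120)) = 5.4426

5.4426


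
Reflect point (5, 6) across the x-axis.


Reflection across x-axis: (x, y) -> (x, -y)
(5, 6) -> (5, -6)

(5, -6)


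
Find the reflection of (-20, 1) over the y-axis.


Reflection across y-axis: (x, y) -> (-x, y)
(-20, 1) -> (20, 1)

(20, 1)


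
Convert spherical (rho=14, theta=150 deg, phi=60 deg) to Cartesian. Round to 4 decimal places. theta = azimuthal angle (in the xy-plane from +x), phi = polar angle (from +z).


x = 14 * sin(60) * cos(150) = -10.5
y = 14 * sin(60) * sin(150) = 6.0622
z = 14 * cos(60) = 7

(-10.5, 6.0622, 7)


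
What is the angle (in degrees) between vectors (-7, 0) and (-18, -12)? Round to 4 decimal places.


dot = -7*-18 + 0*-12 = 126
|u| = 7, |v| = 21.6333
cos(angle) = 0.8321
angle = 33.6901 degrees

33.6901 degrees


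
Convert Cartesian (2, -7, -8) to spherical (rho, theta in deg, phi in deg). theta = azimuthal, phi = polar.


rho = sqrt(2^2 + (-7)^2 + (-8)^2) = 10.8167
theta = atan2(-7, 2) = 285.9454 deg
phi = acos(-8/10.8167) = 137.6974 deg

rho = 10.8167, theta = 285.9454 deg, phi = 137.6974 deg


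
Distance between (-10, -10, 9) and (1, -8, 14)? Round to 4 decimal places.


d = sqrt((1--10)^2 + (-8--10)^2 + (14-9)^2) = 12.2474

12.2474


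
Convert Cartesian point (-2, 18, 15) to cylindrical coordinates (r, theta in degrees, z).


r = sqrt((-2)^2 + 18^2) = 18.1108
theta = atan2(18, -2) = 96.3402 deg
z = 15

r = 18.1108, theta = 96.3402 deg, z = 15


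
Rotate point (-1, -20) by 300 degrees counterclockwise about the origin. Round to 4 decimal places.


x' = -1*cos(300) - -20*sin(300) = -17.8205
y' = -1*sin(300) + -20*cos(300) = -9.134

(-17.8205, -9.134)


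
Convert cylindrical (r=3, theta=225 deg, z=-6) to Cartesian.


x = 3 * cos(225) = -2.1213
y = 3 * sin(225) = -2.1213
z = -6

(-2.1213, -2.1213, -6)


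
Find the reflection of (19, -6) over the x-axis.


Reflection across x-axis: (x, y) -> (x, -y)
(19, -6) -> (19, 6)

(19, 6)


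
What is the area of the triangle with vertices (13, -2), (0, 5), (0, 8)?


Area = |x1(y2-y3) + x2(y3-y1) + x3(y1-y2)| / 2
= |13*(5-8) + 0*(8--2) + 0*(-2-5)| / 2
= 19.5

19.5


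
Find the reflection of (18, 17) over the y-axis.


Reflection across y-axis: (x, y) -> (-x, y)
(18, 17) -> (-18, 17)

(-18, 17)


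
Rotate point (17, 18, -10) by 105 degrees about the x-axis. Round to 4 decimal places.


x' = 17
y' = 18*cos(105) - -10*sin(105) = 5.0005
z' = 18*sin(105) + -10*cos(105) = 19.9749

(17, 5.0005, 19.9749)


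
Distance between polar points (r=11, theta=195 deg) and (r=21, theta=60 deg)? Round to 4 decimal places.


d = sqrt(r1^2 + r2^2 - 2*r1*r2*cos(t2-t1))
d = sqrt(11^2 + 21^2 - 2*11*21*cos(60-195)) = 29.8108

29.8108


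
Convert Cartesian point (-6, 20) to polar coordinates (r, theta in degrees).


r = sqrt((-6)^2 + 20^2) = 20.8806
theta = atan2(20, -6) = 106.6992 degrees

r = 20.8806, theta = 106.6992 degrees


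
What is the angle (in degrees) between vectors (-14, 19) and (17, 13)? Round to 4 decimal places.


dot = -14*17 + 19*13 = 9
|u| = 23.6008, |v| = 21.4009
cos(angle) = 0.0178
angle = 88.979 degrees

88.979 degrees


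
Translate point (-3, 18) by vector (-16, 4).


Translation: (x+dx, y+dy) = (-3+-16, 18+4) = (-19, 22)

(-19, 22)


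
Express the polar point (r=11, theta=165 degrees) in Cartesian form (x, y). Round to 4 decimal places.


x = 11 * cos(165) = -10.6252
y = 11 * sin(165) = 2.847

(-10.6252, 2.847)


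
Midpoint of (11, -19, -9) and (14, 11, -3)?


Midpoint = ((11+14)/2, (-19+11)/2, (-9+-3)/2) = (12.5, -4, -6)

(12.5, -4, -6)


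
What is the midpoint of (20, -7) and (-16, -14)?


Midpoint = ((20+-16)/2, (-7+-14)/2) = (2, -10.5)

(2, -10.5)


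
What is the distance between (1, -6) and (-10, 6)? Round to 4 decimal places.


d = sqrt((-10-1)^2 + (6--6)^2) = 16.2788

16.2788


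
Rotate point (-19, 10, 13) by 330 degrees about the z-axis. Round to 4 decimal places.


x' = -19*cos(330) - 10*sin(330) = -11.4545
y' = -19*sin(330) + 10*cos(330) = 18.1603
z' = 13

(-11.4545, 18.1603, 13)


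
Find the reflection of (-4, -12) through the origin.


Reflection through origin: (x, y) -> (-x, -y)
(-4, -12) -> (4, 12)

(4, 12)


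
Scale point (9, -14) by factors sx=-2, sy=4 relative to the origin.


Scaling: (x*sx, y*sy) = (9*-2, -14*4) = (-18, -56)

(-18, -56)


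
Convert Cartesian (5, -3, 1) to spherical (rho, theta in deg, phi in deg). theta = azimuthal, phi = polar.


rho = sqrt(5^2 + (-3)^2 + 1^2) = 5.9161
theta = atan2(-3, 5) = 329.0362 deg
phi = acos(1/5.9161) = 80.2685 deg

rho = 5.9161, theta = 329.0362 deg, phi = 80.2685 deg


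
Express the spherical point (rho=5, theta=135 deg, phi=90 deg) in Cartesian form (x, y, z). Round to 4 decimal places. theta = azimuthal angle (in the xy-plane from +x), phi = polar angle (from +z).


x = 5 * sin(90) * cos(135) = -3.5355
y = 5 * sin(90) * sin(135) = 3.5355
z = 5 * cos(90) = 0

(-3.5355, 3.5355, 0)


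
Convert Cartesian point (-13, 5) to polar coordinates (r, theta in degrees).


r = sqrt((-13)^2 + 5^2) = 13.9284
theta = atan2(5, -13) = 158.9625 degrees

r = 13.9284, theta = 158.9625 degrees


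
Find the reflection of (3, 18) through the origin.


Reflection through origin: (x, y) -> (-x, -y)
(3, 18) -> (-3, -18)

(-3, -18)


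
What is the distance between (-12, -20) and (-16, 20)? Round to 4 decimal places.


d = sqrt((-16--12)^2 + (20--20)^2) = 40.1995

40.1995


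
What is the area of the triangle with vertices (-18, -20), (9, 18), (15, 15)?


Area = |x1(y2-y3) + x2(y3-y1) + x3(y1-y2)| / 2
= |-18*(18-15) + 9*(15--20) + 15*(-20-18)| / 2
= 154.5

154.5


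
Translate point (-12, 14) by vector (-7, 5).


Translation: (x+dx, y+dy) = (-12+-7, 14+5) = (-19, 19)

(-19, 19)


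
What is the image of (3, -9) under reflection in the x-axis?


Reflection across x-axis: (x, y) -> (x, -y)
(3, -9) -> (3, 9)

(3, 9)


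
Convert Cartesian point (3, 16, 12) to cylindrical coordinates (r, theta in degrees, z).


r = sqrt(3^2 + 16^2) = 16.2788
theta = atan2(16, 3) = 79.3803 deg
z = 12

r = 16.2788, theta = 79.3803 deg, z = 12


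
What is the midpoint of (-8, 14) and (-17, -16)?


Midpoint = ((-8+-17)/2, (14+-16)/2) = (-12.5, -1)

(-12.5, -1)
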